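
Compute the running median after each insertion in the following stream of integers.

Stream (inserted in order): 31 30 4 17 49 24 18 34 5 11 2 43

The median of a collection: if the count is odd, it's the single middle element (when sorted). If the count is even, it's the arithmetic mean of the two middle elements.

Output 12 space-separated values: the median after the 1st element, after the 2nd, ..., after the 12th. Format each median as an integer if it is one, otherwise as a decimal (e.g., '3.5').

Step 1: insert 31 -> lo=[31] (size 1, max 31) hi=[] (size 0) -> median=31
Step 2: insert 30 -> lo=[30] (size 1, max 30) hi=[31] (size 1, min 31) -> median=30.5
Step 3: insert 4 -> lo=[4, 30] (size 2, max 30) hi=[31] (size 1, min 31) -> median=30
Step 4: insert 17 -> lo=[4, 17] (size 2, max 17) hi=[30, 31] (size 2, min 30) -> median=23.5
Step 5: insert 49 -> lo=[4, 17, 30] (size 3, max 30) hi=[31, 49] (size 2, min 31) -> median=30
Step 6: insert 24 -> lo=[4, 17, 24] (size 3, max 24) hi=[30, 31, 49] (size 3, min 30) -> median=27
Step 7: insert 18 -> lo=[4, 17, 18, 24] (size 4, max 24) hi=[30, 31, 49] (size 3, min 30) -> median=24
Step 8: insert 34 -> lo=[4, 17, 18, 24] (size 4, max 24) hi=[30, 31, 34, 49] (size 4, min 30) -> median=27
Step 9: insert 5 -> lo=[4, 5, 17, 18, 24] (size 5, max 24) hi=[30, 31, 34, 49] (size 4, min 30) -> median=24
Step 10: insert 11 -> lo=[4, 5, 11, 17, 18] (size 5, max 18) hi=[24, 30, 31, 34, 49] (size 5, min 24) -> median=21
Step 11: insert 2 -> lo=[2, 4, 5, 11, 17, 18] (size 6, max 18) hi=[24, 30, 31, 34, 49] (size 5, min 24) -> median=18
Step 12: insert 43 -> lo=[2, 4, 5, 11, 17, 18] (size 6, max 18) hi=[24, 30, 31, 34, 43, 49] (size 6, min 24) -> median=21

Answer: 31 30.5 30 23.5 30 27 24 27 24 21 18 21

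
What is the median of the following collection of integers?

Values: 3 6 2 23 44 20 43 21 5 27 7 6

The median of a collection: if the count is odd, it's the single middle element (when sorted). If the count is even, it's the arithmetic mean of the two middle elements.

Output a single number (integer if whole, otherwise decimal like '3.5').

Step 1: insert 3 -> lo=[3] (size 1, max 3) hi=[] (size 0) -> median=3
Step 2: insert 6 -> lo=[3] (size 1, max 3) hi=[6] (size 1, min 6) -> median=4.5
Step 3: insert 2 -> lo=[2, 3] (size 2, max 3) hi=[6] (size 1, min 6) -> median=3
Step 4: insert 23 -> lo=[2, 3] (size 2, max 3) hi=[6, 23] (size 2, min 6) -> median=4.5
Step 5: insert 44 -> lo=[2, 3, 6] (size 3, max 6) hi=[23, 44] (size 2, min 23) -> median=6
Step 6: insert 20 -> lo=[2, 3, 6] (size 3, max 6) hi=[20, 23, 44] (size 3, min 20) -> median=13
Step 7: insert 43 -> lo=[2, 3, 6, 20] (size 4, max 20) hi=[23, 43, 44] (size 3, min 23) -> median=20
Step 8: insert 21 -> lo=[2, 3, 6, 20] (size 4, max 20) hi=[21, 23, 43, 44] (size 4, min 21) -> median=20.5
Step 9: insert 5 -> lo=[2, 3, 5, 6, 20] (size 5, max 20) hi=[21, 23, 43, 44] (size 4, min 21) -> median=20
Step 10: insert 27 -> lo=[2, 3, 5, 6, 20] (size 5, max 20) hi=[21, 23, 27, 43, 44] (size 5, min 21) -> median=20.5
Step 11: insert 7 -> lo=[2, 3, 5, 6, 7, 20] (size 6, max 20) hi=[21, 23, 27, 43, 44] (size 5, min 21) -> median=20
Step 12: insert 6 -> lo=[2, 3, 5, 6, 6, 7] (size 6, max 7) hi=[20, 21, 23, 27, 43, 44] (size 6, min 20) -> median=13.5

Answer: 13.5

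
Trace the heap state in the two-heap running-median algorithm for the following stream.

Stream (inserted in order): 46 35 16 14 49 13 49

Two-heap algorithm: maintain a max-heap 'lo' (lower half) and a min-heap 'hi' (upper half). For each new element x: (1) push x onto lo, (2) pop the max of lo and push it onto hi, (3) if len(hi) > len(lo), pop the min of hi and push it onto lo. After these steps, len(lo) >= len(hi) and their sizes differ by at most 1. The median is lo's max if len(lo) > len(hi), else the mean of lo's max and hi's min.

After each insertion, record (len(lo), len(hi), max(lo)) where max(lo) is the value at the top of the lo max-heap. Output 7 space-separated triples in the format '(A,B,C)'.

Step 1: insert 46 -> lo=[46] hi=[] -> (len(lo)=1, len(hi)=0, max(lo)=46)
Step 2: insert 35 -> lo=[35] hi=[46] -> (len(lo)=1, len(hi)=1, max(lo)=35)
Step 3: insert 16 -> lo=[16, 35] hi=[46] -> (len(lo)=2, len(hi)=1, max(lo)=35)
Step 4: insert 14 -> lo=[14, 16] hi=[35, 46] -> (len(lo)=2, len(hi)=2, max(lo)=16)
Step 5: insert 49 -> lo=[14, 16, 35] hi=[46, 49] -> (len(lo)=3, len(hi)=2, max(lo)=35)
Step 6: insert 13 -> lo=[13, 14, 16] hi=[35, 46, 49] -> (len(lo)=3, len(hi)=3, max(lo)=16)
Step 7: insert 49 -> lo=[13, 14, 16, 35] hi=[46, 49, 49] -> (len(lo)=4, len(hi)=3, max(lo)=35)

Answer: (1,0,46) (1,1,35) (2,1,35) (2,2,16) (3,2,35) (3,3,16) (4,3,35)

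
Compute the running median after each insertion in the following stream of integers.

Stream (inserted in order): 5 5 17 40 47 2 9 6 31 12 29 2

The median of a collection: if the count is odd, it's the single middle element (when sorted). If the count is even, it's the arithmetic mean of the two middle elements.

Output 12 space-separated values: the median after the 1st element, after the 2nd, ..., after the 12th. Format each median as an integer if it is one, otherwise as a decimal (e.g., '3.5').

Step 1: insert 5 -> lo=[5] (size 1, max 5) hi=[] (size 0) -> median=5
Step 2: insert 5 -> lo=[5] (size 1, max 5) hi=[5] (size 1, min 5) -> median=5
Step 3: insert 17 -> lo=[5, 5] (size 2, max 5) hi=[17] (size 1, min 17) -> median=5
Step 4: insert 40 -> lo=[5, 5] (size 2, max 5) hi=[17, 40] (size 2, min 17) -> median=11
Step 5: insert 47 -> lo=[5, 5, 17] (size 3, max 17) hi=[40, 47] (size 2, min 40) -> median=17
Step 6: insert 2 -> lo=[2, 5, 5] (size 3, max 5) hi=[17, 40, 47] (size 3, min 17) -> median=11
Step 7: insert 9 -> lo=[2, 5, 5, 9] (size 4, max 9) hi=[17, 40, 47] (size 3, min 17) -> median=9
Step 8: insert 6 -> lo=[2, 5, 5, 6] (size 4, max 6) hi=[9, 17, 40, 47] (size 4, min 9) -> median=7.5
Step 9: insert 31 -> lo=[2, 5, 5, 6, 9] (size 5, max 9) hi=[17, 31, 40, 47] (size 4, min 17) -> median=9
Step 10: insert 12 -> lo=[2, 5, 5, 6, 9] (size 5, max 9) hi=[12, 17, 31, 40, 47] (size 5, min 12) -> median=10.5
Step 11: insert 29 -> lo=[2, 5, 5, 6, 9, 12] (size 6, max 12) hi=[17, 29, 31, 40, 47] (size 5, min 17) -> median=12
Step 12: insert 2 -> lo=[2, 2, 5, 5, 6, 9] (size 6, max 9) hi=[12, 17, 29, 31, 40, 47] (size 6, min 12) -> median=10.5

Answer: 5 5 5 11 17 11 9 7.5 9 10.5 12 10.5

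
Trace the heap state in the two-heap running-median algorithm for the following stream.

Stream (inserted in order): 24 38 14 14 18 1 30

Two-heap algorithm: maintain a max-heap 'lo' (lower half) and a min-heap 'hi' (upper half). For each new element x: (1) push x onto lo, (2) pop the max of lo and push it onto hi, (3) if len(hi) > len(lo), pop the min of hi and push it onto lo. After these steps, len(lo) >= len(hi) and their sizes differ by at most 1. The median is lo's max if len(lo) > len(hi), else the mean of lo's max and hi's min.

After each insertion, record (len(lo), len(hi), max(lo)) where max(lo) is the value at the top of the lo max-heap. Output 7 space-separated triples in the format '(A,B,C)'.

Step 1: insert 24 -> lo=[24] hi=[] -> (len(lo)=1, len(hi)=0, max(lo)=24)
Step 2: insert 38 -> lo=[24] hi=[38] -> (len(lo)=1, len(hi)=1, max(lo)=24)
Step 3: insert 14 -> lo=[14, 24] hi=[38] -> (len(lo)=2, len(hi)=1, max(lo)=24)
Step 4: insert 14 -> lo=[14, 14] hi=[24, 38] -> (len(lo)=2, len(hi)=2, max(lo)=14)
Step 5: insert 18 -> lo=[14, 14, 18] hi=[24, 38] -> (len(lo)=3, len(hi)=2, max(lo)=18)
Step 6: insert 1 -> lo=[1, 14, 14] hi=[18, 24, 38] -> (len(lo)=3, len(hi)=3, max(lo)=14)
Step 7: insert 30 -> lo=[1, 14, 14, 18] hi=[24, 30, 38] -> (len(lo)=4, len(hi)=3, max(lo)=18)

Answer: (1,0,24) (1,1,24) (2,1,24) (2,2,14) (3,2,18) (3,3,14) (4,3,18)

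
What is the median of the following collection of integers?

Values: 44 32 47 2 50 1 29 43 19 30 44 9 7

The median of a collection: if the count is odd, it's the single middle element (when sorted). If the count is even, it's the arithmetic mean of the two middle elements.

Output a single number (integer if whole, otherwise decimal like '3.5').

Step 1: insert 44 -> lo=[44] (size 1, max 44) hi=[] (size 0) -> median=44
Step 2: insert 32 -> lo=[32] (size 1, max 32) hi=[44] (size 1, min 44) -> median=38
Step 3: insert 47 -> lo=[32, 44] (size 2, max 44) hi=[47] (size 1, min 47) -> median=44
Step 4: insert 2 -> lo=[2, 32] (size 2, max 32) hi=[44, 47] (size 2, min 44) -> median=38
Step 5: insert 50 -> lo=[2, 32, 44] (size 3, max 44) hi=[47, 50] (size 2, min 47) -> median=44
Step 6: insert 1 -> lo=[1, 2, 32] (size 3, max 32) hi=[44, 47, 50] (size 3, min 44) -> median=38
Step 7: insert 29 -> lo=[1, 2, 29, 32] (size 4, max 32) hi=[44, 47, 50] (size 3, min 44) -> median=32
Step 8: insert 43 -> lo=[1, 2, 29, 32] (size 4, max 32) hi=[43, 44, 47, 50] (size 4, min 43) -> median=37.5
Step 9: insert 19 -> lo=[1, 2, 19, 29, 32] (size 5, max 32) hi=[43, 44, 47, 50] (size 4, min 43) -> median=32
Step 10: insert 30 -> lo=[1, 2, 19, 29, 30] (size 5, max 30) hi=[32, 43, 44, 47, 50] (size 5, min 32) -> median=31
Step 11: insert 44 -> lo=[1, 2, 19, 29, 30, 32] (size 6, max 32) hi=[43, 44, 44, 47, 50] (size 5, min 43) -> median=32
Step 12: insert 9 -> lo=[1, 2, 9, 19, 29, 30] (size 6, max 30) hi=[32, 43, 44, 44, 47, 50] (size 6, min 32) -> median=31
Step 13: insert 7 -> lo=[1, 2, 7, 9, 19, 29, 30] (size 7, max 30) hi=[32, 43, 44, 44, 47, 50] (size 6, min 32) -> median=30

Answer: 30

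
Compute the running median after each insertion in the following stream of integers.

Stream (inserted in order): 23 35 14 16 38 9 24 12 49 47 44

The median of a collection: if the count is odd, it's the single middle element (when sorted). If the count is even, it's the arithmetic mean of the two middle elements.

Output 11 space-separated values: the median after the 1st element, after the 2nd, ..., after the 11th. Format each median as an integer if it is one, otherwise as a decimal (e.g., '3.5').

Answer: 23 29 23 19.5 23 19.5 23 19.5 23 23.5 24

Derivation:
Step 1: insert 23 -> lo=[23] (size 1, max 23) hi=[] (size 0) -> median=23
Step 2: insert 35 -> lo=[23] (size 1, max 23) hi=[35] (size 1, min 35) -> median=29
Step 3: insert 14 -> lo=[14, 23] (size 2, max 23) hi=[35] (size 1, min 35) -> median=23
Step 4: insert 16 -> lo=[14, 16] (size 2, max 16) hi=[23, 35] (size 2, min 23) -> median=19.5
Step 5: insert 38 -> lo=[14, 16, 23] (size 3, max 23) hi=[35, 38] (size 2, min 35) -> median=23
Step 6: insert 9 -> lo=[9, 14, 16] (size 3, max 16) hi=[23, 35, 38] (size 3, min 23) -> median=19.5
Step 7: insert 24 -> lo=[9, 14, 16, 23] (size 4, max 23) hi=[24, 35, 38] (size 3, min 24) -> median=23
Step 8: insert 12 -> lo=[9, 12, 14, 16] (size 4, max 16) hi=[23, 24, 35, 38] (size 4, min 23) -> median=19.5
Step 9: insert 49 -> lo=[9, 12, 14, 16, 23] (size 5, max 23) hi=[24, 35, 38, 49] (size 4, min 24) -> median=23
Step 10: insert 47 -> lo=[9, 12, 14, 16, 23] (size 5, max 23) hi=[24, 35, 38, 47, 49] (size 5, min 24) -> median=23.5
Step 11: insert 44 -> lo=[9, 12, 14, 16, 23, 24] (size 6, max 24) hi=[35, 38, 44, 47, 49] (size 5, min 35) -> median=24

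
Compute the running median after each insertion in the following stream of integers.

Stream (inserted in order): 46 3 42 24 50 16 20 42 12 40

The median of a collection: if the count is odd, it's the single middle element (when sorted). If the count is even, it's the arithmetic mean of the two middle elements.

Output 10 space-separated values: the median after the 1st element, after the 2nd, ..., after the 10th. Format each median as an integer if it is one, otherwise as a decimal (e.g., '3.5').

Step 1: insert 46 -> lo=[46] (size 1, max 46) hi=[] (size 0) -> median=46
Step 2: insert 3 -> lo=[3] (size 1, max 3) hi=[46] (size 1, min 46) -> median=24.5
Step 3: insert 42 -> lo=[3, 42] (size 2, max 42) hi=[46] (size 1, min 46) -> median=42
Step 4: insert 24 -> lo=[3, 24] (size 2, max 24) hi=[42, 46] (size 2, min 42) -> median=33
Step 5: insert 50 -> lo=[3, 24, 42] (size 3, max 42) hi=[46, 50] (size 2, min 46) -> median=42
Step 6: insert 16 -> lo=[3, 16, 24] (size 3, max 24) hi=[42, 46, 50] (size 3, min 42) -> median=33
Step 7: insert 20 -> lo=[3, 16, 20, 24] (size 4, max 24) hi=[42, 46, 50] (size 3, min 42) -> median=24
Step 8: insert 42 -> lo=[3, 16, 20, 24] (size 4, max 24) hi=[42, 42, 46, 50] (size 4, min 42) -> median=33
Step 9: insert 12 -> lo=[3, 12, 16, 20, 24] (size 5, max 24) hi=[42, 42, 46, 50] (size 4, min 42) -> median=24
Step 10: insert 40 -> lo=[3, 12, 16, 20, 24] (size 5, max 24) hi=[40, 42, 42, 46, 50] (size 5, min 40) -> median=32

Answer: 46 24.5 42 33 42 33 24 33 24 32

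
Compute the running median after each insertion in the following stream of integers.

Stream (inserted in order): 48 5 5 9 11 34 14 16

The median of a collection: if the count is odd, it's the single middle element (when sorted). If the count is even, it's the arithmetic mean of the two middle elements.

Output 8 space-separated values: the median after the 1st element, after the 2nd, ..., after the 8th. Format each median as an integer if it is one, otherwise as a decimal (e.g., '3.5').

Step 1: insert 48 -> lo=[48] (size 1, max 48) hi=[] (size 0) -> median=48
Step 2: insert 5 -> lo=[5] (size 1, max 5) hi=[48] (size 1, min 48) -> median=26.5
Step 3: insert 5 -> lo=[5, 5] (size 2, max 5) hi=[48] (size 1, min 48) -> median=5
Step 4: insert 9 -> lo=[5, 5] (size 2, max 5) hi=[9, 48] (size 2, min 9) -> median=7
Step 5: insert 11 -> lo=[5, 5, 9] (size 3, max 9) hi=[11, 48] (size 2, min 11) -> median=9
Step 6: insert 34 -> lo=[5, 5, 9] (size 3, max 9) hi=[11, 34, 48] (size 3, min 11) -> median=10
Step 7: insert 14 -> lo=[5, 5, 9, 11] (size 4, max 11) hi=[14, 34, 48] (size 3, min 14) -> median=11
Step 8: insert 16 -> lo=[5, 5, 9, 11] (size 4, max 11) hi=[14, 16, 34, 48] (size 4, min 14) -> median=12.5

Answer: 48 26.5 5 7 9 10 11 12.5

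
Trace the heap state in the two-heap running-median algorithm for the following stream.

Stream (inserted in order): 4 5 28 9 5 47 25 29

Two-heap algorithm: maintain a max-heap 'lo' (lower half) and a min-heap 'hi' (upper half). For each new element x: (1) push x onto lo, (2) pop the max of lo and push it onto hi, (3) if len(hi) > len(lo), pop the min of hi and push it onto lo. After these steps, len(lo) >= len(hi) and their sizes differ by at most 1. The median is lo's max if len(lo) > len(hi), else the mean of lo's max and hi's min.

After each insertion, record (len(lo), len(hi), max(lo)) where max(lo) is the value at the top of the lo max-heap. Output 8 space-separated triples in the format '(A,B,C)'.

Step 1: insert 4 -> lo=[4] hi=[] -> (len(lo)=1, len(hi)=0, max(lo)=4)
Step 2: insert 5 -> lo=[4] hi=[5] -> (len(lo)=1, len(hi)=1, max(lo)=4)
Step 3: insert 28 -> lo=[4, 5] hi=[28] -> (len(lo)=2, len(hi)=1, max(lo)=5)
Step 4: insert 9 -> lo=[4, 5] hi=[9, 28] -> (len(lo)=2, len(hi)=2, max(lo)=5)
Step 5: insert 5 -> lo=[4, 5, 5] hi=[9, 28] -> (len(lo)=3, len(hi)=2, max(lo)=5)
Step 6: insert 47 -> lo=[4, 5, 5] hi=[9, 28, 47] -> (len(lo)=3, len(hi)=3, max(lo)=5)
Step 7: insert 25 -> lo=[4, 5, 5, 9] hi=[25, 28, 47] -> (len(lo)=4, len(hi)=3, max(lo)=9)
Step 8: insert 29 -> lo=[4, 5, 5, 9] hi=[25, 28, 29, 47] -> (len(lo)=4, len(hi)=4, max(lo)=9)

Answer: (1,0,4) (1,1,4) (2,1,5) (2,2,5) (3,2,5) (3,3,5) (4,3,9) (4,4,9)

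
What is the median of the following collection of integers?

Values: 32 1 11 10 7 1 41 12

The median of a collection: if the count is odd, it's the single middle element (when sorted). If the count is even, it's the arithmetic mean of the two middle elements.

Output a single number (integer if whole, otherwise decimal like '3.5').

Step 1: insert 32 -> lo=[32] (size 1, max 32) hi=[] (size 0) -> median=32
Step 2: insert 1 -> lo=[1] (size 1, max 1) hi=[32] (size 1, min 32) -> median=16.5
Step 3: insert 11 -> lo=[1, 11] (size 2, max 11) hi=[32] (size 1, min 32) -> median=11
Step 4: insert 10 -> lo=[1, 10] (size 2, max 10) hi=[11, 32] (size 2, min 11) -> median=10.5
Step 5: insert 7 -> lo=[1, 7, 10] (size 3, max 10) hi=[11, 32] (size 2, min 11) -> median=10
Step 6: insert 1 -> lo=[1, 1, 7] (size 3, max 7) hi=[10, 11, 32] (size 3, min 10) -> median=8.5
Step 7: insert 41 -> lo=[1, 1, 7, 10] (size 4, max 10) hi=[11, 32, 41] (size 3, min 11) -> median=10
Step 8: insert 12 -> lo=[1, 1, 7, 10] (size 4, max 10) hi=[11, 12, 32, 41] (size 4, min 11) -> median=10.5

Answer: 10.5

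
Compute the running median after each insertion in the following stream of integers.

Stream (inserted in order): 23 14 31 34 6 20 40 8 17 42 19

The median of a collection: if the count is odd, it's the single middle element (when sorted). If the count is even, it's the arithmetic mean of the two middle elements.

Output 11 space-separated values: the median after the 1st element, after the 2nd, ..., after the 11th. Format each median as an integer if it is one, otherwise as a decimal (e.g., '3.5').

Answer: 23 18.5 23 27 23 21.5 23 21.5 20 21.5 20

Derivation:
Step 1: insert 23 -> lo=[23] (size 1, max 23) hi=[] (size 0) -> median=23
Step 2: insert 14 -> lo=[14] (size 1, max 14) hi=[23] (size 1, min 23) -> median=18.5
Step 3: insert 31 -> lo=[14, 23] (size 2, max 23) hi=[31] (size 1, min 31) -> median=23
Step 4: insert 34 -> lo=[14, 23] (size 2, max 23) hi=[31, 34] (size 2, min 31) -> median=27
Step 5: insert 6 -> lo=[6, 14, 23] (size 3, max 23) hi=[31, 34] (size 2, min 31) -> median=23
Step 6: insert 20 -> lo=[6, 14, 20] (size 3, max 20) hi=[23, 31, 34] (size 3, min 23) -> median=21.5
Step 7: insert 40 -> lo=[6, 14, 20, 23] (size 4, max 23) hi=[31, 34, 40] (size 3, min 31) -> median=23
Step 8: insert 8 -> lo=[6, 8, 14, 20] (size 4, max 20) hi=[23, 31, 34, 40] (size 4, min 23) -> median=21.5
Step 9: insert 17 -> lo=[6, 8, 14, 17, 20] (size 5, max 20) hi=[23, 31, 34, 40] (size 4, min 23) -> median=20
Step 10: insert 42 -> lo=[6, 8, 14, 17, 20] (size 5, max 20) hi=[23, 31, 34, 40, 42] (size 5, min 23) -> median=21.5
Step 11: insert 19 -> lo=[6, 8, 14, 17, 19, 20] (size 6, max 20) hi=[23, 31, 34, 40, 42] (size 5, min 23) -> median=20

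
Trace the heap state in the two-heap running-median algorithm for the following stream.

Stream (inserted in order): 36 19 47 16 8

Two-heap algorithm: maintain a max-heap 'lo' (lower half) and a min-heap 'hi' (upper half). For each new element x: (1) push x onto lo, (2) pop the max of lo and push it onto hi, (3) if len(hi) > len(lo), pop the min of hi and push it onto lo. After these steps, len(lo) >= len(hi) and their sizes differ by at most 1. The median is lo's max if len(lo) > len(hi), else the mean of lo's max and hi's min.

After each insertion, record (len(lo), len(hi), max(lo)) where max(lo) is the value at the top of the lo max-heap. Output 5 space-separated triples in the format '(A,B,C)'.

Answer: (1,0,36) (1,1,19) (2,1,36) (2,2,19) (3,2,19)

Derivation:
Step 1: insert 36 -> lo=[36] hi=[] -> (len(lo)=1, len(hi)=0, max(lo)=36)
Step 2: insert 19 -> lo=[19] hi=[36] -> (len(lo)=1, len(hi)=1, max(lo)=19)
Step 3: insert 47 -> lo=[19, 36] hi=[47] -> (len(lo)=2, len(hi)=1, max(lo)=36)
Step 4: insert 16 -> lo=[16, 19] hi=[36, 47] -> (len(lo)=2, len(hi)=2, max(lo)=19)
Step 5: insert 8 -> lo=[8, 16, 19] hi=[36, 47] -> (len(lo)=3, len(hi)=2, max(lo)=19)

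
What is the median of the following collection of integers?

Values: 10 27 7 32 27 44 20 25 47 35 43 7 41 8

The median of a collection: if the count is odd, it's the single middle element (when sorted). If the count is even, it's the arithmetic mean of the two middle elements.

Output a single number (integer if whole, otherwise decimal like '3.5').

Step 1: insert 10 -> lo=[10] (size 1, max 10) hi=[] (size 0) -> median=10
Step 2: insert 27 -> lo=[10] (size 1, max 10) hi=[27] (size 1, min 27) -> median=18.5
Step 3: insert 7 -> lo=[7, 10] (size 2, max 10) hi=[27] (size 1, min 27) -> median=10
Step 4: insert 32 -> lo=[7, 10] (size 2, max 10) hi=[27, 32] (size 2, min 27) -> median=18.5
Step 5: insert 27 -> lo=[7, 10, 27] (size 3, max 27) hi=[27, 32] (size 2, min 27) -> median=27
Step 6: insert 44 -> lo=[7, 10, 27] (size 3, max 27) hi=[27, 32, 44] (size 3, min 27) -> median=27
Step 7: insert 20 -> lo=[7, 10, 20, 27] (size 4, max 27) hi=[27, 32, 44] (size 3, min 27) -> median=27
Step 8: insert 25 -> lo=[7, 10, 20, 25] (size 4, max 25) hi=[27, 27, 32, 44] (size 4, min 27) -> median=26
Step 9: insert 47 -> lo=[7, 10, 20, 25, 27] (size 5, max 27) hi=[27, 32, 44, 47] (size 4, min 27) -> median=27
Step 10: insert 35 -> lo=[7, 10, 20, 25, 27] (size 5, max 27) hi=[27, 32, 35, 44, 47] (size 5, min 27) -> median=27
Step 11: insert 43 -> lo=[7, 10, 20, 25, 27, 27] (size 6, max 27) hi=[32, 35, 43, 44, 47] (size 5, min 32) -> median=27
Step 12: insert 7 -> lo=[7, 7, 10, 20, 25, 27] (size 6, max 27) hi=[27, 32, 35, 43, 44, 47] (size 6, min 27) -> median=27
Step 13: insert 41 -> lo=[7, 7, 10, 20, 25, 27, 27] (size 7, max 27) hi=[32, 35, 41, 43, 44, 47] (size 6, min 32) -> median=27
Step 14: insert 8 -> lo=[7, 7, 8, 10, 20, 25, 27] (size 7, max 27) hi=[27, 32, 35, 41, 43, 44, 47] (size 7, min 27) -> median=27

Answer: 27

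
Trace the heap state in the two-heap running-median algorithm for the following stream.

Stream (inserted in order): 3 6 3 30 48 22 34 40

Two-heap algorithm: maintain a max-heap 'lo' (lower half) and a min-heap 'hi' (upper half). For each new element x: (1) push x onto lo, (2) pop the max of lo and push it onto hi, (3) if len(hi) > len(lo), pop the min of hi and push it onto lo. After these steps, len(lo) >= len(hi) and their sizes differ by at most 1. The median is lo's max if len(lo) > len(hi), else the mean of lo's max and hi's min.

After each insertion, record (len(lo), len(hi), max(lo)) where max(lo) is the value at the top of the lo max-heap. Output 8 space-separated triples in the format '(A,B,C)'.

Answer: (1,0,3) (1,1,3) (2,1,3) (2,2,3) (3,2,6) (3,3,6) (4,3,22) (4,4,22)

Derivation:
Step 1: insert 3 -> lo=[3] hi=[] -> (len(lo)=1, len(hi)=0, max(lo)=3)
Step 2: insert 6 -> lo=[3] hi=[6] -> (len(lo)=1, len(hi)=1, max(lo)=3)
Step 3: insert 3 -> lo=[3, 3] hi=[6] -> (len(lo)=2, len(hi)=1, max(lo)=3)
Step 4: insert 30 -> lo=[3, 3] hi=[6, 30] -> (len(lo)=2, len(hi)=2, max(lo)=3)
Step 5: insert 48 -> lo=[3, 3, 6] hi=[30, 48] -> (len(lo)=3, len(hi)=2, max(lo)=6)
Step 6: insert 22 -> lo=[3, 3, 6] hi=[22, 30, 48] -> (len(lo)=3, len(hi)=3, max(lo)=6)
Step 7: insert 34 -> lo=[3, 3, 6, 22] hi=[30, 34, 48] -> (len(lo)=4, len(hi)=3, max(lo)=22)
Step 8: insert 40 -> lo=[3, 3, 6, 22] hi=[30, 34, 40, 48] -> (len(lo)=4, len(hi)=4, max(lo)=22)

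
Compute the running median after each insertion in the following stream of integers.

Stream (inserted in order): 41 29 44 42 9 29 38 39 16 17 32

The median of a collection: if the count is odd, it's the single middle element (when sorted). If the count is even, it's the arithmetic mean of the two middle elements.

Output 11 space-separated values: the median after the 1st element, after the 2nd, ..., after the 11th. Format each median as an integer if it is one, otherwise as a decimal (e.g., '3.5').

Answer: 41 35 41 41.5 41 35 38 38.5 38 33.5 32

Derivation:
Step 1: insert 41 -> lo=[41] (size 1, max 41) hi=[] (size 0) -> median=41
Step 2: insert 29 -> lo=[29] (size 1, max 29) hi=[41] (size 1, min 41) -> median=35
Step 3: insert 44 -> lo=[29, 41] (size 2, max 41) hi=[44] (size 1, min 44) -> median=41
Step 4: insert 42 -> lo=[29, 41] (size 2, max 41) hi=[42, 44] (size 2, min 42) -> median=41.5
Step 5: insert 9 -> lo=[9, 29, 41] (size 3, max 41) hi=[42, 44] (size 2, min 42) -> median=41
Step 6: insert 29 -> lo=[9, 29, 29] (size 3, max 29) hi=[41, 42, 44] (size 3, min 41) -> median=35
Step 7: insert 38 -> lo=[9, 29, 29, 38] (size 4, max 38) hi=[41, 42, 44] (size 3, min 41) -> median=38
Step 8: insert 39 -> lo=[9, 29, 29, 38] (size 4, max 38) hi=[39, 41, 42, 44] (size 4, min 39) -> median=38.5
Step 9: insert 16 -> lo=[9, 16, 29, 29, 38] (size 5, max 38) hi=[39, 41, 42, 44] (size 4, min 39) -> median=38
Step 10: insert 17 -> lo=[9, 16, 17, 29, 29] (size 5, max 29) hi=[38, 39, 41, 42, 44] (size 5, min 38) -> median=33.5
Step 11: insert 32 -> lo=[9, 16, 17, 29, 29, 32] (size 6, max 32) hi=[38, 39, 41, 42, 44] (size 5, min 38) -> median=32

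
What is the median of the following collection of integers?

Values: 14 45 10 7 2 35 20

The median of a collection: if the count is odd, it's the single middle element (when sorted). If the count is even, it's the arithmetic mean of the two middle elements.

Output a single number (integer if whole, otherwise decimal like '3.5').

Answer: 14

Derivation:
Step 1: insert 14 -> lo=[14] (size 1, max 14) hi=[] (size 0) -> median=14
Step 2: insert 45 -> lo=[14] (size 1, max 14) hi=[45] (size 1, min 45) -> median=29.5
Step 3: insert 10 -> lo=[10, 14] (size 2, max 14) hi=[45] (size 1, min 45) -> median=14
Step 4: insert 7 -> lo=[7, 10] (size 2, max 10) hi=[14, 45] (size 2, min 14) -> median=12
Step 5: insert 2 -> lo=[2, 7, 10] (size 3, max 10) hi=[14, 45] (size 2, min 14) -> median=10
Step 6: insert 35 -> lo=[2, 7, 10] (size 3, max 10) hi=[14, 35, 45] (size 3, min 14) -> median=12
Step 7: insert 20 -> lo=[2, 7, 10, 14] (size 4, max 14) hi=[20, 35, 45] (size 3, min 20) -> median=14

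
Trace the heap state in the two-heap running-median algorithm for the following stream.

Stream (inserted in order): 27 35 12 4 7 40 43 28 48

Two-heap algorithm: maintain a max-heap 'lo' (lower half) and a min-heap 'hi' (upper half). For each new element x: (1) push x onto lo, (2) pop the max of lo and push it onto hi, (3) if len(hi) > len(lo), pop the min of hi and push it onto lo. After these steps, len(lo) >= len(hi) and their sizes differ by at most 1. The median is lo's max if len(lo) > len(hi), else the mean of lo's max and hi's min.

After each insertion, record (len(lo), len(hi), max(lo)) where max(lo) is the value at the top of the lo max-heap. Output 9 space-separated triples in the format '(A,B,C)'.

Step 1: insert 27 -> lo=[27] hi=[] -> (len(lo)=1, len(hi)=0, max(lo)=27)
Step 2: insert 35 -> lo=[27] hi=[35] -> (len(lo)=1, len(hi)=1, max(lo)=27)
Step 3: insert 12 -> lo=[12, 27] hi=[35] -> (len(lo)=2, len(hi)=1, max(lo)=27)
Step 4: insert 4 -> lo=[4, 12] hi=[27, 35] -> (len(lo)=2, len(hi)=2, max(lo)=12)
Step 5: insert 7 -> lo=[4, 7, 12] hi=[27, 35] -> (len(lo)=3, len(hi)=2, max(lo)=12)
Step 6: insert 40 -> lo=[4, 7, 12] hi=[27, 35, 40] -> (len(lo)=3, len(hi)=3, max(lo)=12)
Step 7: insert 43 -> lo=[4, 7, 12, 27] hi=[35, 40, 43] -> (len(lo)=4, len(hi)=3, max(lo)=27)
Step 8: insert 28 -> lo=[4, 7, 12, 27] hi=[28, 35, 40, 43] -> (len(lo)=4, len(hi)=4, max(lo)=27)
Step 9: insert 48 -> lo=[4, 7, 12, 27, 28] hi=[35, 40, 43, 48] -> (len(lo)=5, len(hi)=4, max(lo)=28)

Answer: (1,0,27) (1,1,27) (2,1,27) (2,2,12) (3,2,12) (3,3,12) (4,3,27) (4,4,27) (5,4,28)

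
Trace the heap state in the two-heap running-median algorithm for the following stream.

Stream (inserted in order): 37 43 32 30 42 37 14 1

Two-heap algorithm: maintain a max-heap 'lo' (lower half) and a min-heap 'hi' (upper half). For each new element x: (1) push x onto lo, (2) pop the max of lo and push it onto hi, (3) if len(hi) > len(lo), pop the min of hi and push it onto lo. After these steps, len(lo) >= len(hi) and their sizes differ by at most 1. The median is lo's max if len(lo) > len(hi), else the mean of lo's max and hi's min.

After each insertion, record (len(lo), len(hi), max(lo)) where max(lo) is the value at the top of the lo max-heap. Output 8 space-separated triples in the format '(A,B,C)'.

Answer: (1,0,37) (1,1,37) (2,1,37) (2,2,32) (3,2,37) (3,3,37) (4,3,37) (4,4,32)

Derivation:
Step 1: insert 37 -> lo=[37] hi=[] -> (len(lo)=1, len(hi)=0, max(lo)=37)
Step 2: insert 43 -> lo=[37] hi=[43] -> (len(lo)=1, len(hi)=1, max(lo)=37)
Step 3: insert 32 -> lo=[32, 37] hi=[43] -> (len(lo)=2, len(hi)=1, max(lo)=37)
Step 4: insert 30 -> lo=[30, 32] hi=[37, 43] -> (len(lo)=2, len(hi)=2, max(lo)=32)
Step 5: insert 42 -> lo=[30, 32, 37] hi=[42, 43] -> (len(lo)=3, len(hi)=2, max(lo)=37)
Step 6: insert 37 -> lo=[30, 32, 37] hi=[37, 42, 43] -> (len(lo)=3, len(hi)=3, max(lo)=37)
Step 7: insert 14 -> lo=[14, 30, 32, 37] hi=[37, 42, 43] -> (len(lo)=4, len(hi)=3, max(lo)=37)
Step 8: insert 1 -> lo=[1, 14, 30, 32] hi=[37, 37, 42, 43] -> (len(lo)=4, len(hi)=4, max(lo)=32)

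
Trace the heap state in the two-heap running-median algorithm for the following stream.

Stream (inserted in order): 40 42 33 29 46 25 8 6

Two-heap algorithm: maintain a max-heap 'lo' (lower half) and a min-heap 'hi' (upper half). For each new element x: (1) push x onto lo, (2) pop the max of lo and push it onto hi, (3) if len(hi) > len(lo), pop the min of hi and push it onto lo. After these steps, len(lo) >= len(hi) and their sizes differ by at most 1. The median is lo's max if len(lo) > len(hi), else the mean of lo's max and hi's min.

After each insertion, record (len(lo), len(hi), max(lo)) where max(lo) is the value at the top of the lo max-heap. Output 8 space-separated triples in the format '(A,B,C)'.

Answer: (1,0,40) (1,1,40) (2,1,40) (2,2,33) (3,2,40) (3,3,33) (4,3,33) (4,4,29)

Derivation:
Step 1: insert 40 -> lo=[40] hi=[] -> (len(lo)=1, len(hi)=0, max(lo)=40)
Step 2: insert 42 -> lo=[40] hi=[42] -> (len(lo)=1, len(hi)=1, max(lo)=40)
Step 3: insert 33 -> lo=[33, 40] hi=[42] -> (len(lo)=2, len(hi)=1, max(lo)=40)
Step 4: insert 29 -> lo=[29, 33] hi=[40, 42] -> (len(lo)=2, len(hi)=2, max(lo)=33)
Step 5: insert 46 -> lo=[29, 33, 40] hi=[42, 46] -> (len(lo)=3, len(hi)=2, max(lo)=40)
Step 6: insert 25 -> lo=[25, 29, 33] hi=[40, 42, 46] -> (len(lo)=3, len(hi)=3, max(lo)=33)
Step 7: insert 8 -> lo=[8, 25, 29, 33] hi=[40, 42, 46] -> (len(lo)=4, len(hi)=3, max(lo)=33)
Step 8: insert 6 -> lo=[6, 8, 25, 29] hi=[33, 40, 42, 46] -> (len(lo)=4, len(hi)=4, max(lo)=29)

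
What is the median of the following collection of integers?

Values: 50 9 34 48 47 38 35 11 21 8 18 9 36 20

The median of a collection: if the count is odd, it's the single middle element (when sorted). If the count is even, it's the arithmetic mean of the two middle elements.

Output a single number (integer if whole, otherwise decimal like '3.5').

Step 1: insert 50 -> lo=[50] (size 1, max 50) hi=[] (size 0) -> median=50
Step 2: insert 9 -> lo=[9] (size 1, max 9) hi=[50] (size 1, min 50) -> median=29.5
Step 3: insert 34 -> lo=[9, 34] (size 2, max 34) hi=[50] (size 1, min 50) -> median=34
Step 4: insert 48 -> lo=[9, 34] (size 2, max 34) hi=[48, 50] (size 2, min 48) -> median=41
Step 5: insert 47 -> lo=[9, 34, 47] (size 3, max 47) hi=[48, 50] (size 2, min 48) -> median=47
Step 6: insert 38 -> lo=[9, 34, 38] (size 3, max 38) hi=[47, 48, 50] (size 3, min 47) -> median=42.5
Step 7: insert 35 -> lo=[9, 34, 35, 38] (size 4, max 38) hi=[47, 48, 50] (size 3, min 47) -> median=38
Step 8: insert 11 -> lo=[9, 11, 34, 35] (size 4, max 35) hi=[38, 47, 48, 50] (size 4, min 38) -> median=36.5
Step 9: insert 21 -> lo=[9, 11, 21, 34, 35] (size 5, max 35) hi=[38, 47, 48, 50] (size 4, min 38) -> median=35
Step 10: insert 8 -> lo=[8, 9, 11, 21, 34] (size 5, max 34) hi=[35, 38, 47, 48, 50] (size 5, min 35) -> median=34.5
Step 11: insert 18 -> lo=[8, 9, 11, 18, 21, 34] (size 6, max 34) hi=[35, 38, 47, 48, 50] (size 5, min 35) -> median=34
Step 12: insert 9 -> lo=[8, 9, 9, 11, 18, 21] (size 6, max 21) hi=[34, 35, 38, 47, 48, 50] (size 6, min 34) -> median=27.5
Step 13: insert 36 -> lo=[8, 9, 9, 11, 18, 21, 34] (size 7, max 34) hi=[35, 36, 38, 47, 48, 50] (size 6, min 35) -> median=34
Step 14: insert 20 -> lo=[8, 9, 9, 11, 18, 20, 21] (size 7, max 21) hi=[34, 35, 36, 38, 47, 48, 50] (size 7, min 34) -> median=27.5

Answer: 27.5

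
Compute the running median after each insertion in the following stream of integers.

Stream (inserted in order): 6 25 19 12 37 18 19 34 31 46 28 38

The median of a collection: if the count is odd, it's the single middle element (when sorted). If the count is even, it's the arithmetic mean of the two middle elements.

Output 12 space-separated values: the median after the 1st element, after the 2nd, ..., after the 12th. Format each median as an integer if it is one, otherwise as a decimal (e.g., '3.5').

Answer: 6 15.5 19 15.5 19 18.5 19 19 19 22 25 26.5

Derivation:
Step 1: insert 6 -> lo=[6] (size 1, max 6) hi=[] (size 0) -> median=6
Step 2: insert 25 -> lo=[6] (size 1, max 6) hi=[25] (size 1, min 25) -> median=15.5
Step 3: insert 19 -> lo=[6, 19] (size 2, max 19) hi=[25] (size 1, min 25) -> median=19
Step 4: insert 12 -> lo=[6, 12] (size 2, max 12) hi=[19, 25] (size 2, min 19) -> median=15.5
Step 5: insert 37 -> lo=[6, 12, 19] (size 3, max 19) hi=[25, 37] (size 2, min 25) -> median=19
Step 6: insert 18 -> lo=[6, 12, 18] (size 3, max 18) hi=[19, 25, 37] (size 3, min 19) -> median=18.5
Step 7: insert 19 -> lo=[6, 12, 18, 19] (size 4, max 19) hi=[19, 25, 37] (size 3, min 19) -> median=19
Step 8: insert 34 -> lo=[6, 12, 18, 19] (size 4, max 19) hi=[19, 25, 34, 37] (size 4, min 19) -> median=19
Step 9: insert 31 -> lo=[6, 12, 18, 19, 19] (size 5, max 19) hi=[25, 31, 34, 37] (size 4, min 25) -> median=19
Step 10: insert 46 -> lo=[6, 12, 18, 19, 19] (size 5, max 19) hi=[25, 31, 34, 37, 46] (size 5, min 25) -> median=22
Step 11: insert 28 -> lo=[6, 12, 18, 19, 19, 25] (size 6, max 25) hi=[28, 31, 34, 37, 46] (size 5, min 28) -> median=25
Step 12: insert 38 -> lo=[6, 12, 18, 19, 19, 25] (size 6, max 25) hi=[28, 31, 34, 37, 38, 46] (size 6, min 28) -> median=26.5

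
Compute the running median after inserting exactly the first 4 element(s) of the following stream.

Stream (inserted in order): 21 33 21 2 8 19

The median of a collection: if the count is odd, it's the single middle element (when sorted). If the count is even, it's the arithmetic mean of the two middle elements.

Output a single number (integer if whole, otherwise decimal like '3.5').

Answer: 21

Derivation:
Step 1: insert 21 -> lo=[21] (size 1, max 21) hi=[] (size 0) -> median=21
Step 2: insert 33 -> lo=[21] (size 1, max 21) hi=[33] (size 1, min 33) -> median=27
Step 3: insert 21 -> lo=[21, 21] (size 2, max 21) hi=[33] (size 1, min 33) -> median=21
Step 4: insert 2 -> lo=[2, 21] (size 2, max 21) hi=[21, 33] (size 2, min 21) -> median=21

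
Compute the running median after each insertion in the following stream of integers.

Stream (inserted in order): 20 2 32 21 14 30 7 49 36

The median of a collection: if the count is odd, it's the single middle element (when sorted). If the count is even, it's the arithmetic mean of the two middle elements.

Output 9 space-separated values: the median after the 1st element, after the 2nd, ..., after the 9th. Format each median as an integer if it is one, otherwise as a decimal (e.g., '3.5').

Answer: 20 11 20 20.5 20 20.5 20 20.5 21

Derivation:
Step 1: insert 20 -> lo=[20] (size 1, max 20) hi=[] (size 0) -> median=20
Step 2: insert 2 -> lo=[2] (size 1, max 2) hi=[20] (size 1, min 20) -> median=11
Step 3: insert 32 -> lo=[2, 20] (size 2, max 20) hi=[32] (size 1, min 32) -> median=20
Step 4: insert 21 -> lo=[2, 20] (size 2, max 20) hi=[21, 32] (size 2, min 21) -> median=20.5
Step 5: insert 14 -> lo=[2, 14, 20] (size 3, max 20) hi=[21, 32] (size 2, min 21) -> median=20
Step 6: insert 30 -> lo=[2, 14, 20] (size 3, max 20) hi=[21, 30, 32] (size 3, min 21) -> median=20.5
Step 7: insert 7 -> lo=[2, 7, 14, 20] (size 4, max 20) hi=[21, 30, 32] (size 3, min 21) -> median=20
Step 8: insert 49 -> lo=[2, 7, 14, 20] (size 4, max 20) hi=[21, 30, 32, 49] (size 4, min 21) -> median=20.5
Step 9: insert 36 -> lo=[2, 7, 14, 20, 21] (size 5, max 21) hi=[30, 32, 36, 49] (size 4, min 30) -> median=21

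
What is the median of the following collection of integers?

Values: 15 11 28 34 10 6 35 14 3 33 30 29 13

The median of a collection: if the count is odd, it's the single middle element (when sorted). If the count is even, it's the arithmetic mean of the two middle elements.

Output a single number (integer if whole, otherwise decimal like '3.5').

Step 1: insert 15 -> lo=[15] (size 1, max 15) hi=[] (size 0) -> median=15
Step 2: insert 11 -> lo=[11] (size 1, max 11) hi=[15] (size 1, min 15) -> median=13
Step 3: insert 28 -> lo=[11, 15] (size 2, max 15) hi=[28] (size 1, min 28) -> median=15
Step 4: insert 34 -> lo=[11, 15] (size 2, max 15) hi=[28, 34] (size 2, min 28) -> median=21.5
Step 5: insert 10 -> lo=[10, 11, 15] (size 3, max 15) hi=[28, 34] (size 2, min 28) -> median=15
Step 6: insert 6 -> lo=[6, 10, 11] (size 3, max 11) hi=[15, 28, 34] (size 3, min 15) -> median=13
Step 7: insert 35 -> lo=[6, 10, 11, 15] (size 4, max 15) hi=[28, 34, 35] (size 3, min 28) -> median=15
Step 8: insert 14 -> lo=[6, 10, 11, 14] (size 4, max 14) hi=[15, 28, 34, 35] (size 4, min 15) -> median=14.5
Step 9: insert 3 -> lo=[3, 6, 10, 11, 14] (size 5, max 14) hi=[15, 28, 34, 35] (size 4, min 15) -> median=14
Step 10: insert 33 -> lo=[3, 6, 10, 11, 14] (size 5, max 14) hi=[15, 28, 33, 34, 35] (size 5, min 15) -> median=14.5
Step 11: insert 30 -> lo=[3, 6, 10, 11, 14, 15] (size 6, max 15) hi=[28, 30, 33, 34, 35] (size 5, min 28) -> median=15
Step 12: insert 29 -> lo=[3, 6, 10, 11, 14, 15] (size 6, max 15) hi=[28, 29, 30, 33, 34, 35] (size 6, min 28) -> median=21.5
Step 13: insert 13 -> lo=[3, 6, 10, 11, 13, 14, 15] (size 7, max 15) hi=[28, 29, 30, 33, 34, 35] (size 6, min 28) -> median=15

Answer: 15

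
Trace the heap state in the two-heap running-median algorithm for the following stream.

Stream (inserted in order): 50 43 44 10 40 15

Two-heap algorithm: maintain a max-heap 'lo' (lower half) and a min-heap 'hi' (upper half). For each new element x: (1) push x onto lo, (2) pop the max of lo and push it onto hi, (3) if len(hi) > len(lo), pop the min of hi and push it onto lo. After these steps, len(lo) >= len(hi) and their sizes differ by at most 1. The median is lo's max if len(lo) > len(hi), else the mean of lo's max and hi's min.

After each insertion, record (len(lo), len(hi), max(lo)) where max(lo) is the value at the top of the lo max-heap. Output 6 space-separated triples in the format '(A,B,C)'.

Answer: (1,0,50) (1,1,43) (2,1,44) (2,2,43) (3,2,43) (3,3,40)

Derivation:
Step 1: insert 50 -> lo=[50] hi=[] -> (len(lo)=1, len(hi)=0, max(lo)=50)
Step 2: insert 43 -> lo=[43] hi=[50] -> (len(lo)=1, len(hi)=1, max(lo)=43)
Step 3: insert 44 -> lo=[43, 44] hi=[50] -> (len(lo)=2, len(hi)=1, max(lo)=44)
Step 4: insert 10 -> lo=[10, 43] hi=[44, 50] -> (len(lo)=2, len(hi)=2, max(lo)=43)
Step 5: insert 40 -> lo=[10, 40, 43] hi=[44, 50] -> (len(lo)=3, len(hi)=2, max(lo)=43)
Step 6: insert 15 -> lo=[10, 15, 40] hi=[43, 44, 50] -> (len(lo)=3, len(hi)=3, max(lo)=40)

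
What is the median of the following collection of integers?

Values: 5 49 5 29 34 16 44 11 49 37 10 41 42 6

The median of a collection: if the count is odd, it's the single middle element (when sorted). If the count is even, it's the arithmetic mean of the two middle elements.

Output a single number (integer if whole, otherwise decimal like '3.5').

Answer: 31.5

Derivation:
Step 1: insert 5 -> lo=[5] (size 1, max 5) hi=[] (size 0) -> median=5
Step 2: insert 49 -> lo=[5] (size 1, max 5) hi=[49] (size 1, min 49) -> median=27
Step 3: insert 5 -> lo=[5, 5] (size 2, max 5) hi=[49] (size 1, min 49) -> median=5
Step 4: insert 29 -> lo=[5, 5] (size 2, max 5) hi=[29, 49] (size 2, min 29) -> median=17
Step 5: insert 34 -> lo=[5, 5, 29] (size 3, max 29) hi=[34, 49] (size 2, min 34) -> median=29
Step 6: insert 16 -> lo=[5, 5, 16] (size 3, max 16) hi=[29, 34, 49] (size 3, min 29) -> median=22.5
Step 7: insert 44 -> lo=[5, 5, 16, 29] (size 4, max 29) hi=[34, 44, 49] (size 3, min 34) -> median=29
Step 8: insert 11 -> lo=[5, 5, 11, 16] (size 4, max 16) hi=[29, 34, 44, 49] (size 4, min 29) -> median=22.5
Step 9: insert 49 -> lo=[5, 5, 11, 16, 29] (size 5, max 29) hi=[34, 44, 49, 49] (size 4, min 34) -> median=29
Step 10: insert 37 -> lo=[5, 5, 11, 16, 29] (size 5, max 29) hi=[34, 37, 44, 49, 49] (size 5, min 34) -> median=31.5
Step 11: insert 10 -> lo=[5, 5, 10, 11, 16, 29] (size 6, max 29) hi=[34, 37, 44, 49, 49] (size 5, min 34) -> median=29
Step 12: insert 41 -> lo=[5, 5, 10, 11, 16, 29] (size 6, max 29) hi=[34, 37, 41, 44, 49, 49] (size 6, min 34) -> median=31.5
Step 13: insert 42 -> lo=[5, 5, 10, 11, 16, 29, 34] (size 7, max 34) hi=[37, 41, 42, 44, 49, 49] (size 6, min 37) -> median=34
Step 14: insert 6 -> lo=[5, 5, 6, 10, 11, 16, 29] (size 7, max 29) hi=[34, 37, 41, 42, 44, 49, 49] (size 7, min 34) -> median=31.5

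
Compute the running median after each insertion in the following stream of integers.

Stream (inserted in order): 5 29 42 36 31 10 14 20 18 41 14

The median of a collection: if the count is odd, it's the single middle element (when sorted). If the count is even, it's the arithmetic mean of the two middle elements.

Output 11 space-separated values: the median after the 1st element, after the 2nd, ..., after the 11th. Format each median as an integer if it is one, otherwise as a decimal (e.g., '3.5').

Step 1: insert 5 -> lo=[5] (size 1, max 5) hi=[] (size 0) -> median=5
Step 2: insert 29 -> lo=[5] (size 1, max 5) hi=[29] (size 1, min 29) -> median=17
Step 3: insert 42 -> lo=[5, 29] (size 2, max 29) hi=[42] (size 1, min 42) -> median=29
Step 4: insert 36 -> lo=[5, 29] (size 2, max 29) hi=[36, 42] (size 2, min 36) -> median=32.5
Step 5: insert 31 -> lo=[5, 29, 31] (size 3, max 31) hi=[36, 42] (size 2, min 36) -> median=31
Step 6: insert 10 -> lo=[5, 10, 29] (size 3, max 29) hi=[31, 36, 42] (size 3, min 31) -> median=30
Step 7: insert 14 -> lo=[5, 10, 14, 29] (size 4, max 29) hi=[31, 36, 42] (size 3, min 31) -> median=29
Step 8: insert 20 -> lo=[5, 10, 14, 20] (size 4, max 20) hi=[29, 31, 36, 42] (size 4, min 29) -> median=24.5
Step 9: insert 18 -> lo=[5, 10, 14, 18, 20] (size 5, max 20) hi=[29, 31, 36, 42] (size 4, min 29) -> median=20
Step 10: insert 41 -> lo=[5, 10, 14, 18, 20] (size 5, max 20) hi=[29, 31, 36, 41, 42] (size 5, min 29) -> median=24.5
Step 11: insert 14 -> lo=[5, 10, 14, 14, 18, 20] (size 6, max 20) hi=[29, 31, 36, 41, 42] (size 5, min 29) -> median=20

Answer: 5 17 29 32.5 31 30 29 24.5 20 24.5 20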